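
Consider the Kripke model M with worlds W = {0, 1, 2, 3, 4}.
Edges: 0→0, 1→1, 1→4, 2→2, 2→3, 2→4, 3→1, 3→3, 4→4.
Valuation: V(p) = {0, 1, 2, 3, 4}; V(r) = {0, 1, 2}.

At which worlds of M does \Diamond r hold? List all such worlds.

Recall that \Diamond ψ holds at a world iff ψ holds at some accessible world.
Let φ = \Diamond r. Evaluate φ at each world:
  0 (successors {0}): φ is true.
  1 (successors {1, 4}): φ is true.
  2 (successors {2, 3, 4}): φ is true.
  3 (successors {1, 3}): φ is true.
  4 (successors {4}): φ is false.
For instance, at 1:
  At 1: \Diamond r requires r at some successor in {1, 4}.
    r holds at 1, so \Diamond r is true at 1.
Satisfying worlds: {0, 1, 2, 3}

0, 1, 2, 3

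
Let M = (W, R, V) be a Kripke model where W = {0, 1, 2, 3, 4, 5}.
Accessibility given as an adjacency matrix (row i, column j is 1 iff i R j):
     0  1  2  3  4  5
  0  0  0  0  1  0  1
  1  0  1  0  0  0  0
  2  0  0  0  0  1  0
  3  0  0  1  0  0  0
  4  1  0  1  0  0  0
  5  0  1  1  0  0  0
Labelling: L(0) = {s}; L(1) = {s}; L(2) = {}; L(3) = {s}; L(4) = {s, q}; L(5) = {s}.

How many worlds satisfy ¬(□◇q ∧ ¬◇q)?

Recall that □ψ holds at a world iff ψ holds at every accessible world, and ◇ψ holds iff ψ holds at some accessible world.
Let φ = ¬(□◇q ∧ ¬◇q). Evaluate φ at each world:
  0 (successors {3, 5}): φ is true.
  1 (successors {1}): φ is true.
  2 (successors {4}): φ is true.
  3 (successors {2}): φ is false.
  4 (successors {0, 2}): φ is true.
  5 (successors {1, 2}): φ is true.
For instance, at 0:
  At 0: □◇q ∧ ¬◇q is false, so ¬(□◇q ∧ ¬◇q) is true.
    At 0: □◇q is false, ¬◇q is true, so □◇q ∧ ¬◇q is false.
      At 0: □◇q requires ◇q at every successor {3, 5}.
        ◇q fails at 3, so □◇q is false at 0.
      At 0: ◇q is false, so ¬◇q is true.
Satisfying worlds: {0, 1, 2, 4, 5}

5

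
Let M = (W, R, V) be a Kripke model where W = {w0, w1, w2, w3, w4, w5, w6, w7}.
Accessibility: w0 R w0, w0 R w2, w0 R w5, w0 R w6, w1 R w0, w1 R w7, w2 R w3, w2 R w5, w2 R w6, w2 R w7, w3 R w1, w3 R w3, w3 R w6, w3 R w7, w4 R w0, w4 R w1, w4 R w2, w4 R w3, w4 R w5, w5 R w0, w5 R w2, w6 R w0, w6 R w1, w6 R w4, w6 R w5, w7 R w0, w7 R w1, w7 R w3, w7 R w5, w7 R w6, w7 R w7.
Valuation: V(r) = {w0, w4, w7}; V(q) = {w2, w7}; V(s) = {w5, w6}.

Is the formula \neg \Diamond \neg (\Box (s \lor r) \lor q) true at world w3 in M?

No

At w3: \Diamond \neg (\Box (s \lor r) \lor q) is true, so \neg \Diamond \neg (\Box (s \lor r) \lor q) is false.
  At w3: \Diamond \neg (\Box (s \lor r) \lor q) requires \neg (\Box (s \lor r) \lor q) at some successor in {w1, w3, w6, w7}.
    \neg (\Box (s \lor r) \lor q) holds at w3, so \Diamond \neg (\Box (s \lor r) \lor q) is true at w3.
      At w3: \Box (s \lor r) \lor q is false, so \neg (\Box (s \lor r) \lor q) is true.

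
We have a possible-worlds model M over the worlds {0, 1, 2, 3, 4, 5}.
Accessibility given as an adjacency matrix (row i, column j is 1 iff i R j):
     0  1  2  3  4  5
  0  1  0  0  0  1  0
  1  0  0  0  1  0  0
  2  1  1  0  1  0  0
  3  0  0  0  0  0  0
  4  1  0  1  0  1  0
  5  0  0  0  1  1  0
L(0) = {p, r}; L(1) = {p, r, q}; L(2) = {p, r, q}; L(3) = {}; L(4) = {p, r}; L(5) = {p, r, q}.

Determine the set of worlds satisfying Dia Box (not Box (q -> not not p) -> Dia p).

0, 1, 2, 4, 5

Let φ = Dia Box (not Box (q -> not not p) -> Dia p). Evaluate φ at each world:
  0 (successors {0, 4}): φ is true.
  1 (successors {3}): φ is true.
  2 (successors {0, 1, 3}): φ is true.
  3 (successors ∅): φ is false.
  4 (successors {0, 2, 4}): φ is true.
  5 (successors {3, 4}): φ is true.
For instance, at 4:
  At 4: Dia Box (not Box (q -> not not p) -> Dia p) requires Box (not Box (q -> not not p) -> Dia p) at some successor in {0, 2, 4}.
    Box (not Box (q -> not not p) -> Dia p) holds at 0, so Dia Box (not Box (q -> not not p) -> Dia p) is true at 4.
      At 0: Box (not Box (q -> not not p) -> Dia p) requires not Box (q -> not not p) -> Dia p at every successor {0, 4}.
        At 0: not Box (q -> not not p) -> Dia p is true.
        At 4: not Box (q -> not not p) -> Dia p is true.
      So Box (not Box (q -> not not p) -> Dia p) is true at 0.
Satisfying worlds: {0, 1, 2, 4, 5}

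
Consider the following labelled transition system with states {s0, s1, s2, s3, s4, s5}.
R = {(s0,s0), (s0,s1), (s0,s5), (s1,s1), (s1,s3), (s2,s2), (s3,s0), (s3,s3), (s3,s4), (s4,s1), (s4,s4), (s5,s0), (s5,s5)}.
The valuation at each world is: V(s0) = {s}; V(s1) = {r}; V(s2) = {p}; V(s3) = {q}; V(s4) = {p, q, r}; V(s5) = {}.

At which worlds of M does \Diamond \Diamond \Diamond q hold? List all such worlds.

Let φ = \Diamond \Diamond \Diamond q. Evaluate φ at each world:
  s0 (successors {s0, s1, s5}): φ is true.
  s1 (successors {s1, s3}): φ is true.
  s2 (successors {s2}): φ is false.
  s3 (successors {s0, s3, s4}): φ is true.
  s4 (successors {s1, s4}): φ is true.
  s5 (successors {s0, s5}): φ is true.
For instance, at s3:
  At s3: \Diamond \Diamond \Diamond q requires \Diamond \Diamond q at some successor in {s0, s3, s4}.
    \Diamond \Diamond q holds at s0, so \Diamond \Diamond \Diamond q is true at s3.
      At s0: \Diamond \Diamond q requires \Diamond q at some successor in {s0, s1, s5}.
        \Diamond q holds at s1, so \Diamond \Diamond q is true at s0.
Satisfying worlds: {s0, s1, s3, s4, s5}

s0, s1, s3, s4, s5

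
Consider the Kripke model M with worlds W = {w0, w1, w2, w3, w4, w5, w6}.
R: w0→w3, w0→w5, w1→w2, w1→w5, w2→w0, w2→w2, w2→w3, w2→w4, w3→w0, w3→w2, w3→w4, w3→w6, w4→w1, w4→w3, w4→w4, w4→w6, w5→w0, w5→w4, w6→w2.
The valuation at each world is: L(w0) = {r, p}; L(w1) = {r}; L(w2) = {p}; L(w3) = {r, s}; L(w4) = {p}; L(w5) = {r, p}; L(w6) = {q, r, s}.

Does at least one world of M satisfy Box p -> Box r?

Let φ = Box p -> Box r. Evaluate φ at each world:
  w0 (successors {w3, w5}): φ is true.
  w1 (successors {w2, w5}): φ is false.
  w2 (successors {w0, w2, w3, w4}): φ is true.
  w3 (successors {w0, w2, w4, w6}): φ is true.
  w4 (successors {w1, w3, w4, w6}): φ is true.
  w5 (successors {w0, w4}): φ is false.
  w6 (successors {w2}): φ is false.
Detail at w0 (witness):
  At w0: Box p is false, Box r is true, so Box p -> Box r is true.
    At w0: Box p requires p at every successor {w3, w5}.
      p fails at w3, so Box p is false at w0.
    At w0: Box r requires r at every successor {w3, w5}.
      At w3: r is true.
      At w5: r is true.
    So Box r is true at w0.

Yes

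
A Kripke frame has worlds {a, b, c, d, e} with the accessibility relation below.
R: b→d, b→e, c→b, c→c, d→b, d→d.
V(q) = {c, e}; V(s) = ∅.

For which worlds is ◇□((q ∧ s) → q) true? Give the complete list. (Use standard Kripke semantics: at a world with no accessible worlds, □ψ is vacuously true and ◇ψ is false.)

b, c, d

Recall that □ψ holds at a world iff ψ holds at every accessible world, and ◇ψ holds iff ψ holds at some accessible world.
Let φ = ◇□((q ∧ s) → q). Evaluate φ at each world:
  a (successors ∅): φ is false.
  b (successors {d, e}): φ is true.
  c (successors {b, c}): φ is true.
  d (successors {b, d}): φ is true.
  e (successors ∅): φ is false.
For instance, at d:
  At d: ◇□((q ∧ s) → q) requires □((q ∧ s) → q) at some successor in {b, d}.
    □((q ∧ s) → q) holds at b, so ◇□((q ∧ s) → q) is true at d.
      At b: □((q ∧ s) → q) requires (q ∧ s) → q at every successor {d, e}.
        At d: (q ∧ s) → q is true.
        At e: (q ∧ s) → q is true.
      So □((q ∧ s) → q) is true at b.
Satisfying worlds: {b, c, d}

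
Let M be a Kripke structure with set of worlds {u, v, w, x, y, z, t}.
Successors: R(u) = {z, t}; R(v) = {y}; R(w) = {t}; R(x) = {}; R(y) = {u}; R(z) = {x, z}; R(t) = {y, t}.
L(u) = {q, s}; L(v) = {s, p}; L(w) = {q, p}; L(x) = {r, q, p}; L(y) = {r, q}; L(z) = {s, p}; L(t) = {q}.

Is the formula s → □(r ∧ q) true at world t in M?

Yes

Recall that □ψ holds at a world iff ψ holds at every accessible world, and ◇ψ holds iff ψ holds at some accessible world.
At t: s is false, □(r ∧ q) is false, so s → □(r ∧ q) is true.
  At t: □(r ∧ q) requires r ∧ q at every successor {y, t}.
    r ∧ q fails at t, so □(r ∧ q) is false at t.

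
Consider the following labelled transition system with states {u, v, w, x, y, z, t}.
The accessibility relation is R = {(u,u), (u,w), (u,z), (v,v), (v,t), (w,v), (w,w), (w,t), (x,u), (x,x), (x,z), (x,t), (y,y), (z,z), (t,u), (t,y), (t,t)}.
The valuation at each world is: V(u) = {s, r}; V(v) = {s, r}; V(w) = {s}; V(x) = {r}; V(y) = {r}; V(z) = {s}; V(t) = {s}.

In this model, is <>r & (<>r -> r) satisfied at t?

At t: <>r is true, <>r -> r is false, so <>r & (<>r -> r) is false.
  At t: <>r requires r at some successor in {u, y, t}.
    r holds at u, so <>r is true at t.
  At t: <>r is true, r is false, so <>r -> r is false.
    At t: <>r requires r at some successor in {u, y, t}.
      r holds at u, so <>r is true at t.

No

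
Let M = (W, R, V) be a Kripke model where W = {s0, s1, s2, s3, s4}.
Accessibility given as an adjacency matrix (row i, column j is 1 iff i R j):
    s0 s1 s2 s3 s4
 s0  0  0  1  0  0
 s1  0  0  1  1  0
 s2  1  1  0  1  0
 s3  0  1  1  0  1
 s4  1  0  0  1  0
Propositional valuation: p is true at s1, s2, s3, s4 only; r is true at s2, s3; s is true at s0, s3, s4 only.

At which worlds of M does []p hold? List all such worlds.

Let φ = []p. Evaluate φ at each world:
  s0 (successors {s2}): φ is true.
  s1 (successors {s2, s3}): φ is true.
  s2 (successors {s0, s1, s3}): φ is false.
  s3 (successors {s1, s2, s4}): φ is true.
  s4 (successors {s0, s3}): φ is false.
For instance, at s3:
  At s3: []p requires p at every successor {s1, s2, s4}.
    At s1: p is true.
    At s2: p is true.
    At s4: p is true.
  So []p is true at s3.
Satisfying worlds: {s0, s1, s3}

s0, s1, s3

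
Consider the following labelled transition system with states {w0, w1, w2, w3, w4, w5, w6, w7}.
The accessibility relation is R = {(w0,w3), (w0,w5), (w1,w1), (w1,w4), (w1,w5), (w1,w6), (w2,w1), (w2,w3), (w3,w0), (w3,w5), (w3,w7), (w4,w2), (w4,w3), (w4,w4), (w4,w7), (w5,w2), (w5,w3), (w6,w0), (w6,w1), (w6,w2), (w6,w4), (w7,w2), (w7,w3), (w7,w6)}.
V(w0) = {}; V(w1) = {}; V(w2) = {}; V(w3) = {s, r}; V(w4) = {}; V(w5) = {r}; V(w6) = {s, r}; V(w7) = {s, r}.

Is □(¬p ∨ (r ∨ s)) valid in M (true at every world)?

Let φ = □(¬p ∨ (r ∨ s)). Evaluate φ at each world:
  w0 (successors {w3, w5}): φ is true.
  w1 (successors {w1, w4, w5, w6}): φ is true.
  w2 (successors {w1, w3}): φ is true.
  w3 (successors {w0, w5, w7}): φ is true.
  w4 (successors {w2, w3, w4, w7}): φ is true.
  w5 (successors {w2, w3}): φ is true.
  w6 (successors {w0, w1, w2, w4}): φ is true.
  w7 (successors {w2, w3, w6}): φ is true.
For instance, at w3:
  At w3: □(¬p ∨ (r ∨ s)) requires ¬p ∨ (r ∨ s) at every successor {w0, w5, w7}.
    At w0: ¬p ∨ (r ∨ s) is true.
    At w5: ¬p ∨ (r ∨ s) is true.
    At w7: ¬p ∨ (r ∨ s) is true.
  So □(¬p ∨ (r ∨ s)) is true at w3.

Yes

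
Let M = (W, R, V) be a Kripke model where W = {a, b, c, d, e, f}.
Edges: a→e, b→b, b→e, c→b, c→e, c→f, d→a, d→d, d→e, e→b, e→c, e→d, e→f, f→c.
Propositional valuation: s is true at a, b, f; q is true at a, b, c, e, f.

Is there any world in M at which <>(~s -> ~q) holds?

Yes

Let φ = <>(~s -> ~q). Evaluate φ at each world:
  a (successors {e}): φ is false.
  b (successors {b, e}): φ is true.
  c (successors {b, e, f}): φ is true.
  d (successors {a, d, e}): φ is true.
  e (successors {b, c, d, f}): φ is true.
  f (successors {c}): φ is false.
Detail at b (witness):
  At b: <>(~s -> ~q) requires ~s -> ~q at some successor in {b, e}.
    ~s -> ~q holds at b, so <>(~s -> ~q) is true at b.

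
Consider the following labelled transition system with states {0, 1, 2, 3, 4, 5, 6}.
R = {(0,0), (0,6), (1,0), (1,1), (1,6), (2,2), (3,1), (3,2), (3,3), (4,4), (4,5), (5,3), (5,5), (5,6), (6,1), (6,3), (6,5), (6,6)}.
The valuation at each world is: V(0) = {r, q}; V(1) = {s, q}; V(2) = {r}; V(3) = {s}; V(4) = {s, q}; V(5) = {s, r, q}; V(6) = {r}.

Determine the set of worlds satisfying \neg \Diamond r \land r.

none

Let φ = \neg \Diamond r \land r. Evaluate φ at each world:
  0 (successors {0, 6}): φ is false.
  1 (successors {0, 1, 6}): φ is false.
  2 (successors {2}): φ is false.
  3 (successors {1, 2, 3}): φ is false.
  4 (successors {4, 5}): φ is false.
  5 (successors {3, 5, 6}): φ is false.
  6 (successors {1, 3, 5, 6}): φ is false.
For instance, at 2:
  At 2: \neg \Diamond r is false, r is true, so \neg \Diamond r \land r is false.
    At 2: \Diamond r is true, so \neg \Diamond r is false.
      At 2: \Diamond r requires r at some successor in {2}.
        r holds at 2, so \Diamond r is true at 2.
Satisfying worlds: none.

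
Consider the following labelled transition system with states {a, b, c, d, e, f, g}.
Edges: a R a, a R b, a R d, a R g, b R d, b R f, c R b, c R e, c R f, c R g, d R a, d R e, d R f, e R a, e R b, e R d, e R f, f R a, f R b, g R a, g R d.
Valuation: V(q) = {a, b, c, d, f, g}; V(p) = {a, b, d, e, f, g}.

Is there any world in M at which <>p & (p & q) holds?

Yes

Let φ = <>p & (p & q). Evaluate φ at each world:
  a (successors {a, b, d, g}): φ is true.
  b (successors {d, f}): φ is true.
  c (successors {b, e, f, g}): φ is false.
  d (successors {a, e, f}): φ is true.
  e (successors {a, b, d, f}): φ is false.
  f (successors {a, b}): φ is true.
  g (successors {a, d}): φ is true.
Detail at a (witness):
  At a: <>p is true, p & q is true, so <>p & (p & q) is true.
    At a: <>p requires p at some successor in {a, b, d, g}.
      p holds at a, so <>p is true at a.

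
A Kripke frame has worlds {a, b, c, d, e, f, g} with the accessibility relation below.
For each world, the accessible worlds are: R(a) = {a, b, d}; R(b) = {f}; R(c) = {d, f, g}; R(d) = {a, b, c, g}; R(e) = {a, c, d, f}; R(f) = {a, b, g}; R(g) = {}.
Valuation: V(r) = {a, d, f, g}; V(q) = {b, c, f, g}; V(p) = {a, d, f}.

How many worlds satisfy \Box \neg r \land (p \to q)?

1

Let φ = \Box \neg r \land (p \to q). Evaluate φ at each world:
  a (successors {a, b, d}): φ is false.
  b (successors {f}): φ is false.
  c (successors {d, f, g}): φ is false.
  d (successors {a, b, c, g}): φ is false.
  e (successors {a, c, d, f}): φ is false.
  f (successors {a, b, g}): φ is false.
  g (successors ∅): φ is true.
For instance, at d:
  At d: \Box \neg r is false, p \to q is false, so \Box \neg r \land (p \to q) is false.
    At d: \Box \neg r requires \neg r at every successor {a, b, c, g}.
      \neg r fails at a, so \Box \neg r is false at d.
Satisfying worlds: {g}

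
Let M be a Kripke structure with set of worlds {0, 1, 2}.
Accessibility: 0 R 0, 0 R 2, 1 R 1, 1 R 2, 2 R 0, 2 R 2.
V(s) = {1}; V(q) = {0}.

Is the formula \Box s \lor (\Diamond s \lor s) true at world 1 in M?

Yes

Recall that \Box ψ holds at a world iff ψ holds at every accessible world, and \Diamond ψ holds iff ψ holds at some accessible world.
At 1: \Box s is false, \Diamond s \lor s is true, so \Box s \lor (\Diamond s \lor s) is true.
  At 1: \Box s requires s at every successor {1, 2}.
    s fails at 2, so \Box s is false at 1.
  At 1: \Diamond s is true, s is true, so \Diamond s \lor s is true.
    At 1: \Diamond s requires s at some successor in {1, 2}.
      s holds at 1, so \Diamond s is true at 1.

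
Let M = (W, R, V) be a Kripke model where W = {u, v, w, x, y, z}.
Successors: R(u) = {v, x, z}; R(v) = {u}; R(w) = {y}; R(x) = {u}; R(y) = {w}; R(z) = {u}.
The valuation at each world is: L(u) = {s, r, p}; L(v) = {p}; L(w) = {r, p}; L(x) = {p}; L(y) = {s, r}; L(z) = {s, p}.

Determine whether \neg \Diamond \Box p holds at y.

At y: \Diamond \Box p is false, so \neg \Diamond \Box p is true.
  At y: \Diamond \Box p requires \Box p at some successor in {w}.
    At w: \Box p is false.
  So \Diamond \Box p is false at y.

Yes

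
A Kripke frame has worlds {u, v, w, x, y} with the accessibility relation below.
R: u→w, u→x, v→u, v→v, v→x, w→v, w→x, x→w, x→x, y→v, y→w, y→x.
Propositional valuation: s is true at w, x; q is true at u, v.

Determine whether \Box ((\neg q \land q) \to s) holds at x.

Recall that \Box ψ holds at a world iff ψ holds at every accessible world, and \Diamond ψ holds iff ψ holds at some accessible world.
At x: \Box ((\neg q \land q) \to s) requires (\neg q \land q) \to s at every successor {w, x}.
  At w: (\neg q \land q) \to s is true.
  At x: (\neg q \land q) \to s is true.
So \Box ((\neg q \land q) \to s) is true at x.

Yes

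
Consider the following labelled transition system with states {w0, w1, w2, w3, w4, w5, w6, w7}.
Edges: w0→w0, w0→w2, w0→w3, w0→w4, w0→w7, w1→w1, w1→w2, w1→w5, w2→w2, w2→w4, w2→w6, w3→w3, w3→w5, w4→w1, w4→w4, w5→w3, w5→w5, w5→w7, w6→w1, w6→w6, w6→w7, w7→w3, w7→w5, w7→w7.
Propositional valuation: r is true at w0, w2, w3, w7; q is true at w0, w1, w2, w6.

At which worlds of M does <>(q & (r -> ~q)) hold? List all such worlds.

w1, w2, w4, w6

Let φ = <>(q & (r -> ~q)). Evaluate φ at each world:
  w0 (successors {w0, w2, w3, w4, w7}): φ is false.
  w1 (successors {w1, w2, w5}): φ is true.
  w2 (successors {w2, w4, w6}): φ is true.
  w3 (successors {w3, w5}): φ is false.
  w4 (successors {w1, w4}): φ is true.
  w5 (successors {w3, w5, w7}): φ is false.
  w6 (successors {w1, w6, w7}): φ is true.
  w7 (successors {w3, w5, w7}): φ is false.
For instance, at w2:
  At w2: <>(q & (r -> ~q)) requires q & (r -> ~q) at some successor in {w2, w4, w6}.
    q & (r -> ~q) holds at w6, so <>(q & (r -> ~q)) is true at w2.
Satisfying worlds: {w1, w2, w4, w6}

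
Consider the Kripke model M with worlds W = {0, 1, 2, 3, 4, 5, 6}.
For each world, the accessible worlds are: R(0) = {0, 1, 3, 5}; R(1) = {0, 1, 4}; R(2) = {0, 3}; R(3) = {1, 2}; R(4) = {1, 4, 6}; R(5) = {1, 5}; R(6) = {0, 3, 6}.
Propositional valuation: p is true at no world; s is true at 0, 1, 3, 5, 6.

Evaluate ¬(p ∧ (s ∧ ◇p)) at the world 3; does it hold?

Recall that ◇ψ holds at a world iff ψ holds at some accessible world.
At 3: p ∧ (s ∧ ◇p) is false, so ¬(p ∧ (s ∧ ◇p)) is true.
  At 3: p is false, s ∧ ◇p is false, so p ∧ (s ∧ ◇p) is false.
    At 3: s is true, ◇p is false, so s ∧ ◇p is false.
      At 3: ◇p requires p at some successor in {1, 2}.
        At 1: p is false.
        At 2: p is false.
      So ◇p is false at 3.

Yes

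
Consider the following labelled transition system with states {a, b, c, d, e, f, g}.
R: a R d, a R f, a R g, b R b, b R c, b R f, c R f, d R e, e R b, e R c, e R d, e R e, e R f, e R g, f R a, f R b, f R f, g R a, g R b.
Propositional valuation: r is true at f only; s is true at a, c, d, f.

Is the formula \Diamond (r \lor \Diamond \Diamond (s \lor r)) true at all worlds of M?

Yes

Recall that \Diamond ψ holds at a world iff ψ holds at some accessible world.
Let φ = \Diamond (r \lor \Diamond \Diamond (s \lor r)). Evaluate φ at each world:
  a (successors {d, f, g}): φ is true.
  b (successors {b, c, f}): φ is true.
  c (successors {f}): φ is true.
  d (successors {e}): φ is true.
  e (successors {b, c, d, e, f, g}): φ is true.
  f (successors {a, b, f}): φ is true.
  g (successors {a, b}): φ is true.
For instance, at e:
  At e: \Diamond (r \lor \Diamond \Diamond (s \lor r)) requires r \lor \Diamond \Diamond (s \lor r) at some successor in {b, c, d, e, f, g}.
    r \lor \Diamond \Diamond (s \lor r) holds at b, so \Diamond (r \lor \Diamond \Diamond (s \lor r)) is true at e.
      At b: r is false, \Diamond \Diamond (s \lor r) is true, so r \lor \Diamond \Diamond (s \lor r) is true.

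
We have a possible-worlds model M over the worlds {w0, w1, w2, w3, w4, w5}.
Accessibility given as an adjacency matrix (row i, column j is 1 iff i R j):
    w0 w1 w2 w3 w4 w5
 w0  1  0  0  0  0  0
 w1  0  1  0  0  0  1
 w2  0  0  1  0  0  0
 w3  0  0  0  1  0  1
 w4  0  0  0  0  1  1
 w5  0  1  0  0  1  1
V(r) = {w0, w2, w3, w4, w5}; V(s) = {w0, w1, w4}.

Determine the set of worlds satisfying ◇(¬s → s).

Let φ = ◇(¬s → s). Evaluate φ at each world:
  w0 (successors {w0}): φ is true.
  w1 (successors {w1, w5}): φ is true.
  w2 (successors {w2}): φ is false.
  w3 (successors {w3, w5}): φ is false.
  w4 (successors {w4, w5}): φ is true.
  w5 (successors {w1, w4, w5}): φ is true.
For instance, at w5:
  At w5: ◇(¬s → s) requires ¬s → s at some successor in {w1, w4, w5}.
    ¬s → s holds at w1, so ◇(¬s → s) is true at w5.
Satisfying worlds: {w0, w1, w4, w5}

w0, w1, w4, w5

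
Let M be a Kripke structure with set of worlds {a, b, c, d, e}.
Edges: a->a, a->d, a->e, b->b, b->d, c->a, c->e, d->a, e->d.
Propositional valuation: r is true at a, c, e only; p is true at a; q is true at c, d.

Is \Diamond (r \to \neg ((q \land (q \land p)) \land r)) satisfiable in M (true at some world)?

Yes

Let φ = \Diamond (r \to \neg ((q \land (q \land p)) \land r)). Evaluate φ at each world:
  a (successors {a, d, e}): φ is true.
  b (successors {b, d}): φ is true.
  c (successors {a, e}): φ is true.
  d (successors {a}): φ is true.
  e (successors {d}): φ is true.
Detail at a (witness):
  At a: \Diamond (r \to \neg ((q \land (q \land p)) \land r)) requires r \to \neg ((q \land (q \land p)) \land r) at some successor in {a, d, e}.
    r \to \neg ((q \land (q \land p)) \land r) holds at a, so \Diamond (r \to \neg ((q \land (q \land p)) \land r)) is true at a.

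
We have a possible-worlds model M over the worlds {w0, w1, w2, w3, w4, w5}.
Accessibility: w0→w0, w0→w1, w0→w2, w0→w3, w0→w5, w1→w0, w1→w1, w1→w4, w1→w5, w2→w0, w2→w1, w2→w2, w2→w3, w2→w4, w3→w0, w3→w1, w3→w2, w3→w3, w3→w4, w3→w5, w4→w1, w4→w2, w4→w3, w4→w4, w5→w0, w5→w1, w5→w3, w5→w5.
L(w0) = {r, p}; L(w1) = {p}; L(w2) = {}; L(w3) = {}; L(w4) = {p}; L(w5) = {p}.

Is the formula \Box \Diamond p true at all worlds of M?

Yes

Recall that \Box ψ holds at a world iff ψ holds at every accessible world, and \Diamond ψ holds iff ψ holds at some accessible world.
Let φ = \Box \Diamond p. Evaluate φ at each world:
  w0 (successors {w0, w1, w2, w3, w5}): φ is true.
  w1 (successors {w0, w1, w4, w5}): φ is true.
  w2 (successors {w0, w1, w2, w3, w4}): φ is true.
  w3 (successors {w0, w1, w2, w3, w4, w5}): φ is true.
  w4 (successors {w1, w2, w3, w4}): φ is true.
  w5 (successors {w0, w1, w3, w5}): φ is true.
For instance, at w1:
  At w1: \Box \Diamond p requires \Diamond p at every successor {w0, w1, w4, w5}.
    At w0: \Diamond p is true.
    At w1: \Diamond p is true.
    At w4: \Diamond p is true.
    At w5: \Diamond p is true.
  So \Box \Diamond p is true at w1.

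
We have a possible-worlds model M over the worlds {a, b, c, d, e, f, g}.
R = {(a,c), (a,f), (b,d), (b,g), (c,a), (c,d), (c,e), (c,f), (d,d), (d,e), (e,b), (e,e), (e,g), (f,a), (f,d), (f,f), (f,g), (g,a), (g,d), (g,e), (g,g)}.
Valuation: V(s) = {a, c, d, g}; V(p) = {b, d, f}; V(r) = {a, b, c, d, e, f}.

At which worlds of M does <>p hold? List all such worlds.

a, b, c, d, e, f, g

Recall that <>ψ holds at a world iff ψ holds at some accessible world.
Let φ = <>p. Evaluate φ at each world:
  a (successors {c, f}): φ is true.
  b (successors {d, g}): φ is true.
  c (successors {a, d, e, f}): φ is true.
  d (successors {d, e}): φ is true.
  e (successors {b, e, g}): φ is true.
  f (successors {a, d, f, g}): φ is true.
  g (successors {a, d, e, g}): φ is true.
For instance, at d:
  At d: <>p requires p at some successor in {d, e}.
    p holds at d, so <>p is true at d.
Satisfying worlds: {a, b, c, d, e, f, g}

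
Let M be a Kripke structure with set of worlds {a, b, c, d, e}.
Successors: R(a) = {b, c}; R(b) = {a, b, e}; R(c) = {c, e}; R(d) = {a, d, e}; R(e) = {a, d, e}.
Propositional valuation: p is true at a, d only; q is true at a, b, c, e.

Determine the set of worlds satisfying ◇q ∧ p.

a, d

Let φ = ◇q ∧ p. Evaluate φ at each world:
  a (successors {b, c}): φ is true.
  b (successors {a, b, e}): φ is false.
  c (successors {c, e}): φ is false.
  d (successors {a, d, e}): φ is true.
  e (successors {a, d, e}): φ is false.
For instance, at d:
  At d: ◇q is true, p is true, so ◇q ∧ p is true.
    At d: ◇q requires q at some successor in {a, d, e}.
      q holds at a, so ◇q is true at d.
Satisfying worlds: {a, d}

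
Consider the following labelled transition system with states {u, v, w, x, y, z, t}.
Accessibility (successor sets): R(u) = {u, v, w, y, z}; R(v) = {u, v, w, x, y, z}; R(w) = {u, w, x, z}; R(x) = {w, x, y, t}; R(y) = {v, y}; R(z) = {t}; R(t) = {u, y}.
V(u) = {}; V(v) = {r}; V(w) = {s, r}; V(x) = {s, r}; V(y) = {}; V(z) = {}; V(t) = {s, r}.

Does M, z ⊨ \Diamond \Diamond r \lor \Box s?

At z: \Diamond \Diamond r is false, \Box s is true, so \Diamond \Diamond r \lor \Box s is true.
  At z: \Diamond \Diamond r requires \Diamond r at some successor in {t}.
    At t: \Diamond r is false.
  So \Diamond \Diamond r is false at z.
  At z: \Box s requires s at every successor {t}.
    At t: s is true.
  So \Box s is true at z.

Yes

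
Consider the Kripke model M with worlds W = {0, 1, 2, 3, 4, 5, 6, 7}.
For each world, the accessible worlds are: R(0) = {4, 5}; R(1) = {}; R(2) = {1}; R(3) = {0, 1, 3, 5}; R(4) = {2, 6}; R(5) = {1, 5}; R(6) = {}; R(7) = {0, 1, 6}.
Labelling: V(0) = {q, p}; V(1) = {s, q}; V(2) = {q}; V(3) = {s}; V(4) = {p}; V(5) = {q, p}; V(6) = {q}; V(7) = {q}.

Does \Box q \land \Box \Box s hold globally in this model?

Recall that \Box ψ holds at a world iff ψ holds at every accessible world, and \Diamond ψ holds iff ψ holds at some accessible world.
Let φ = \Box q \land \Box \Box s. Evaluate φ at each world:
  0 (successors {4, 5}): φ is false.
  1 (successors ∅): φ is true.
  2 (successors {1}): φ is true.
  3 (successors {0, 1, 3, 5}): φ is false.
  4 (successors {2, 6}): φ is true.
  5 (successors {1, 5}): φ is false.
  6 (successors ∅): φ is true.
  7 (successors {0, 1, 6}): φ is false.
Detail at 0 (counterexample):
  At 0: \Box q is false, \Box \Box s is false, so \Box q \land \Box \Box s is false.
    At 0: \Box q requires q at every successor {4, 5}.
      q fails at 4, so \Box q is false at 0.
    At 0: \Box \Box s requires \Box s at every successor {4, 5}.
      \Box s fails at 4, so \Box \Box s is false at 0.

No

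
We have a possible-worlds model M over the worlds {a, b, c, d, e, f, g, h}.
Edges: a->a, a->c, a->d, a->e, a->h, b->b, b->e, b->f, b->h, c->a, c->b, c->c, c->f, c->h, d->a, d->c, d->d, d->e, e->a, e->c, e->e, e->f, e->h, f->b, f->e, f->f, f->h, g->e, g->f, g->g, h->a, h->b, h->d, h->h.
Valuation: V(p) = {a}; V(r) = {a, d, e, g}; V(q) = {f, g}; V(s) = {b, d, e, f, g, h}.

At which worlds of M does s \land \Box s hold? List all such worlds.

b, f, g

Let φ = s \land \Box s. Evaluate φ at each world:
  a (successors {a, c, d, e, h}): φ is false.
  b (successors {b, e, f, h}): φ is true.
  c (successors {a, b, c, f, h}): φ is false.
  d (successors {a, c, d, e}): φ is false.
  e (successors {a, c, e, f, h}): φ is false.
  f (successors {b, e, f, h}): φ is true.
  g (successors {e, f, g}): φ is true.
  h (successors {a, b, d, h}): φ is false.
For instance, at h:
  At h: s is true, \Box s is false, so s \land \Box s is false.
    At h: \Box s requires s at every successor {a, b, d, h}.
      s fails at a, so \Box s is false at h.
Satisfying worlds: {b, f, g}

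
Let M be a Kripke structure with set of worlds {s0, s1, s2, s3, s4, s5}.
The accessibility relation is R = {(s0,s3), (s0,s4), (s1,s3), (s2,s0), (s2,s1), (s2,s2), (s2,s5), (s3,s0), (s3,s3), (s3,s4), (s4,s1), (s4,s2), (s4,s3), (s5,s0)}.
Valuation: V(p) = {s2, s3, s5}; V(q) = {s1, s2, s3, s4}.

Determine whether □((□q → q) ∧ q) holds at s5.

Recall that □ψ holds at a world iff ψ holds at every accessible world, and ◇ψ holds iff ψ holds at some accessible world.
At s5: □((□q → q) ∧ q) requires (□q → q) ∧ q at every successor {s0}.
  (□q → q) ∧ q fails at s0, so □((□q → q) ∧ q) is false at s5.
    At s0: □q → q is false, q is false, so (□q → q) ∧ q is false.
      At s0: □q is true, q is false, so □q → q is false.

No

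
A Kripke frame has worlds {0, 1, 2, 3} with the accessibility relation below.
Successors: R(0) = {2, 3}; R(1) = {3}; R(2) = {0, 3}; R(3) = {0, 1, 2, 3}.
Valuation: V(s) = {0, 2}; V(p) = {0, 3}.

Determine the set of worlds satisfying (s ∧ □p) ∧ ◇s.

2

Let φ = (s ∧ □p) ∧ ◇s. Evaluate φ at each world:
  0 (successors {2, 3}): φ is false.
  1 (successors {3}): φ is false.
  2 (successors {0, 3}): φ is true.
  3 (successors {0, 1, 2, 3}): φ is false.
For instance, at 3:
  At 3: s ∧ □p is false, ◇s is true, so (s ∧ □p) ∧ ◇s is false.
    At 3: s is false, □p is false, so s ∧ □p is false.
      At 3: □p requires p at every successor {0, 1, 2, 3}.
        p fails at 1, so □p is false at 3.
    At 3: ◇s requires s at some successor in {0, 1, 2, 3}.
      s holds at 0, so ◇s is true at 3.
Satisfying worlds: {2}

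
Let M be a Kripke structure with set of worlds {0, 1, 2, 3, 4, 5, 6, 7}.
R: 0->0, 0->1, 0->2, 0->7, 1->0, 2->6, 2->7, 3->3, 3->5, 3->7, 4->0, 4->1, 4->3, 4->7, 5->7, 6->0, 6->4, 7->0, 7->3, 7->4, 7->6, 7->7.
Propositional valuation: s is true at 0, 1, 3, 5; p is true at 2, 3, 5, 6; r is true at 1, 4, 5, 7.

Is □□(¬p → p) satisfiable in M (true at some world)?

No

Recall that □ψ holds at a world iff ψ holds at every accessible world, and ◇ψ holds iff ψ holds at some accessible world.
Let φ = □□(¬p → p). Evaluate φ at each world:
  0 (successors {0, 1, 2, 7}): φ is false.
  1 (successors {0}): φ is false.
  2 (successors {6, 7}): φ is false.
  3 (successors {3, 5, 7}): φ is false.
  4 (successors {0, 1, 3, 7}): φ is false.
  5 (successors {7}): φ is false.
  6 (successors {0, 4}): φ is false.
  7 (successors {0, 3, 4, 6, 7}): φ is false.
For instance, at 7:
  At 7: □□(¬p → p) requires □(¬p → p) at every successor {0, 3, 4, 6, 7}.
    □(¬p → p) fails at 0, so □□(¬p → p) is false at 7.
      At 0: □(¬p → p) requires ¬p → p at every successor {0, 1, 2, 7}.
        ¬p → p fails at 0, so □(¬p → p) is false at 0.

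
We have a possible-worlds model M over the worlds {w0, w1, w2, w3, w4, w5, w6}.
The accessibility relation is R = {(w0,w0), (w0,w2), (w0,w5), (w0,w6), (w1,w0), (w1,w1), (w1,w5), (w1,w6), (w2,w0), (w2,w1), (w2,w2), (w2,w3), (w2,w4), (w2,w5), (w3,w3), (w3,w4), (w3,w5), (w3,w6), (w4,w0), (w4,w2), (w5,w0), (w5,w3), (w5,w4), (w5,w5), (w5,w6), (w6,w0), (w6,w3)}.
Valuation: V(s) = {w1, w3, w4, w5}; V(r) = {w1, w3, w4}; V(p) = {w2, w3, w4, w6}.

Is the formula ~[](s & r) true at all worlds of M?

Recall that []ψ holds at a world iff ψ holds at every accessible world, and <>ψ holds iff ψ holds at some accessible world.
Let φ = ~[](s & r). Evaluate φ at each world:
  w0 (successors {w0, w2, w5, w6}): φ is true.
  w1 (successors {w0, w1, w5, w6}): φ is true.
  w2 (successors {w0, w1, w2, w3, w4, w5}): φ is true.
  w3 (successors {w3, w4, w5, w6}): φ is true.
  w4 (successors {w0, w2}): φ is true.
  w5 (successors {w0, w3, w4, w5, w6}): φ is true.
  w6 (successors {w0, w3}): φ is true.
For instance, at w5:
  At w5: [](s & r) is false, so ~[](s & r) is true.
    At w5: [](s & r) requires s & r at every successor {w0, w3, w4, w5, w6}.
      s & r fails at w0, so [](s & r) is false at w5.

Yes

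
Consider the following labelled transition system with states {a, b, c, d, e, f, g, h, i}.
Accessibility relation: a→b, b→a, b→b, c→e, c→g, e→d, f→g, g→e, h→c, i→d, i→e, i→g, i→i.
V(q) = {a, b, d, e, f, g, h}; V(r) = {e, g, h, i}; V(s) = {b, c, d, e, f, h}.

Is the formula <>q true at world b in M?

At b: <>q requires q at some successor in {a, b}.
  q holds at a, so <>q is true at b.

Yes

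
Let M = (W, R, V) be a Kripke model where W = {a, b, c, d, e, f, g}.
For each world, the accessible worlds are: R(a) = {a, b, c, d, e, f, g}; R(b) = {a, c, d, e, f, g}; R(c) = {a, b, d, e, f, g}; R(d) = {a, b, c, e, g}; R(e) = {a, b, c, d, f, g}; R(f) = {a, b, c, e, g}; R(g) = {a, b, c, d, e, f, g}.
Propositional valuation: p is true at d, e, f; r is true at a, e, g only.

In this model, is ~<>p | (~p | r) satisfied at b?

Yes

At b: ~<>p is false, ~p | r is true, so ~<>p | (~p | r) is true.
  At b: <>p is true, so ~<>p is false.
    At b: <>p requires p at some successor in {a, c, d, e, f, g}.
      p holds at d, so <>p is true at b.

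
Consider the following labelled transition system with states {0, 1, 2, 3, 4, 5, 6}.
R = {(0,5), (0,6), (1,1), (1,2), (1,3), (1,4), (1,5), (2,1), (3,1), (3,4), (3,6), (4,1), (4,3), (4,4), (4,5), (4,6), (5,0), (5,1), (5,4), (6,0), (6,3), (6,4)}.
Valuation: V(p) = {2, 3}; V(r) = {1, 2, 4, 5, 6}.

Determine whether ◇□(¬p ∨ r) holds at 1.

Yes

Recall that □ψ holds at a world iff ψ holds at every accessible world, and ◇ψ holds iff ψ holds at some accessible world.
At 1: ◇□(¬p ∨ r) requires □(¬p ∨ r) at some successor in {1, 2, 3, 4, 5}.
  □(¬p ∨ r) holds at 2, so ◇□(¬p ∨ r) is true at 1.
    At 2: □(¬p ∨ r) requires ¬p ∨ r at every successor {1}.
      At 1: ¬p ∨ r is true.
    So □(¬p ∨ r) is true at 2.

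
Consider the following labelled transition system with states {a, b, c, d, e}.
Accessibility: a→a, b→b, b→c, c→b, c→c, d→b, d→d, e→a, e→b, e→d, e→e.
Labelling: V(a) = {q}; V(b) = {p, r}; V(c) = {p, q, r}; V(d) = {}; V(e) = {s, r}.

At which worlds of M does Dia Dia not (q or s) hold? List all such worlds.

b, c, d, e

Recall that Dia ψ holds at a world iff ψ holds at some accessible world.
Let φ = Dia Dia not (q or s). Evaluate φ at each world:
  a (successors {a}): φ is false.
  b (successors {b, c}): φ is true.
  c (successors {b, c}): φ is true.
  d (successors {b, d}): φ is true.
  e (successors {a, b, d, e}): φ is true.
For instance, at b:
  At b: Dia Dia not (q or s) requires Dia not (q or s) at some successor in {b, c}.
    Dia not (q or s) holds at b, so Dia Dia not (q or s) is true at b.
      At b: Dia not (q or s) requires not (q or s) at some successor in {b, c}.
        not (q or s) holds at b, so Dia not (q or s) is true at b.
Satisfying worlds: {b, c, d, e}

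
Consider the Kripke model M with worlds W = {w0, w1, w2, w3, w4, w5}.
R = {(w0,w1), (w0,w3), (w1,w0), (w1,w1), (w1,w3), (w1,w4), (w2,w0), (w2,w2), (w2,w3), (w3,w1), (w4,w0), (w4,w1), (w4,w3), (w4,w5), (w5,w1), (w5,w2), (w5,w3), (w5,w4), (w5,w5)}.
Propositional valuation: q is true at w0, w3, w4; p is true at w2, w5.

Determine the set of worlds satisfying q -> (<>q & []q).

w1, w2, w5

Let φ = q -> (<>q & []q). Evaluate φ at each world:
  w0 (successors {w1, w3}): φ is false.
  w1 (successors {w0, w1, w3, w4}): φ is true.
  w2 (successors {w0, w2, w3}): φ is true.
  w3 (successors {w1}): φ is false.
  w4 (successors {w0, w1, w3, w5}): φ is false.
  w5 (successors {w1, w2, w3, w4, w5}): φ is true.
For instance, at w2:
  At w2: q is false, <>q & []q is false, so q -> (<>q & []q) is true.
    At w2: <>q is true, []q is false, so <>q & []q is false.
      At w2: <>q requires q at some successor in {w0, w2, w3}.
        q holds at w0, so <>q is true at w2.
      At w2: []q requires q at every successor {w0, w2, w3}.
        q fails at w2, so []q is false at w2.
Satisfying worlds: {w1, w2, w5}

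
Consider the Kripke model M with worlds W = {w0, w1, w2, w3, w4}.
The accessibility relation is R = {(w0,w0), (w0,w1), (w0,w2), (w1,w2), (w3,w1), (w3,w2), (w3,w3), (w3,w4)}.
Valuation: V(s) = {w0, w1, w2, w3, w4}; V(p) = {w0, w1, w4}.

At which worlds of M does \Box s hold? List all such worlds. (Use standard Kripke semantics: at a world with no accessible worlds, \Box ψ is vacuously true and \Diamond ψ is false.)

Let φ = \Box s. Evaluate φ at each world:
  w0 (successors {w0, w1, w2}): φ is true.
  w1 (successors {w2}): φ is true.
  w2 (successors ∅): φ is true.
  w3 (successors {w1, w2, w3, w4}): φ is true.
  w4 (successors ∅): φ is true.
For instance, at w0:
  At w0: \Box s requires s at every successor {w0, w1, w2}.
    At w0: s is true.
    At w1: s is true.
    At w2: s is true.
  So \Box s is true at w0.
Satisfying worlds: {w0, w1, w2, w3, w4}

w0, w1, w2, w3, w4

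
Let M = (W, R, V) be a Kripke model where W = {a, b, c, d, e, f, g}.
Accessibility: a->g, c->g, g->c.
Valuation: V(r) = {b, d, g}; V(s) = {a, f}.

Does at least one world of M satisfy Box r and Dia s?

No

Let φ = Box r and Dia s. Evaluate φ at each world:
  a (successors {g}): φ is false.
  b (successors ∅): φ is false.
  c (successors {g}): φ is false.
  d (successors ∅): φ is false.
  e (successors ∅): φ is false.
  f (successors ∅): φ is false.
  g (successors {c}): φ is false.
For instance, at a:
  At a: Box r is true, Dia s is false, so Box r and Dia s is false.
    At a: Box r requires r at every successor {g}.
      At g: r is true.
    So Box r is true at a.
    At a: Dia s requires s at some successor in {g}.
      At g: s is false.
    So Dia s is false at a.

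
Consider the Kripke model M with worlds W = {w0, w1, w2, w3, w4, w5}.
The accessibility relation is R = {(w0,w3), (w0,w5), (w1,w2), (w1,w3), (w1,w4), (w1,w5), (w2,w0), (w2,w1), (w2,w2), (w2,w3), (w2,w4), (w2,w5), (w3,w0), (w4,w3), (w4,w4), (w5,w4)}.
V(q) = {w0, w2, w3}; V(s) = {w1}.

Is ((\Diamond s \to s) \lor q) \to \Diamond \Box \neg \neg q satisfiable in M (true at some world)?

Yes

Let φ = ((\Diamond s \to s) \lor q) \to \Diamond \Box \neg \neg q. Evaluate φ at each world:
  w0 (successors {w3, w5}): φ is true.
  w1 (successors {w2, w3, w4, w5}): φ is true.
  w2 (successors {w0, w1, w2, w3, w4, w5}): φ is true.
  w3 (successors {w0}): φ is false.
  w4 (successors {w3, w4}): φ is true.
  w5 (successors {w4}): φ is false.
Detail at w0 (witness):
  At w0: (\Diamond s \to s) \lor q is true, \Diamond \Box \neg \neg q is true, so ((\Diamond s \to s) \lor q) \to \Diamond \Box \neg \neg q is true.
    At w0: \Diamond s \to s is true, q is true, so (\Diamond s \to s) \lor q is true.
      At w0: \Diamond s is false, s is false, so \Diamond s \to s is true.
    At w0: \Diamond \Box \neg \neg q requires \Box \neg \neg q at some successor in {w3, w5}.
      \Box \neg \neg q holds at w3, so \Diamond \Box \neg \neg q is true at w0.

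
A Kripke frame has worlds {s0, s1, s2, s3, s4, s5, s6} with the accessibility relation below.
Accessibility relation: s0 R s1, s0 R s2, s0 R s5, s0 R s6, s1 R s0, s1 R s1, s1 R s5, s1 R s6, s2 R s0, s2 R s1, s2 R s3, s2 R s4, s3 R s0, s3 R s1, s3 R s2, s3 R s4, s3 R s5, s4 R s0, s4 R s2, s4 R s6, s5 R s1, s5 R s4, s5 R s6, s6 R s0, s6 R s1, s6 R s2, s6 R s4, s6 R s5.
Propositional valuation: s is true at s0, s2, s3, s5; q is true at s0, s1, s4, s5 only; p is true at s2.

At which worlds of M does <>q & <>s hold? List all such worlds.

s0, s1, s2, s3, s4, s6

Let φ = <>q & <>s. Evaluate φ at each world:
  s0 (successors {s1, s2, s5, s6}): φ is true.
  s1 (successors {s0, s1, s5, s6}): φ is true.
  s2 (successors {s0, s1, s3, s4}): φ is true.
  s3 (successors {s0, s1, s2, s4, s5}): φ is true.
  s4 (successors {s0, s2, s6}): φ is true.
  s5 (successors {s1, s4, s6}): φ is false.
  s6 (successors {s0, s1, s2, s4, s5}): φ is true.
For instance, at s1:
  At s1: <>q is true, <>s is true, so <>q & <>s is true.
    At s1: <>q requires q at some successor in {s0, s1, s5, s6}.
      q holds at s0, so <>q is true at s1.
    At s1: <>s requires s at some successor in {s0, s1, s5, s6}.
      s holds at s0, so <>s is true at s1.
Satisfying worlds: {s0, s1, s2, s3, s4, s6}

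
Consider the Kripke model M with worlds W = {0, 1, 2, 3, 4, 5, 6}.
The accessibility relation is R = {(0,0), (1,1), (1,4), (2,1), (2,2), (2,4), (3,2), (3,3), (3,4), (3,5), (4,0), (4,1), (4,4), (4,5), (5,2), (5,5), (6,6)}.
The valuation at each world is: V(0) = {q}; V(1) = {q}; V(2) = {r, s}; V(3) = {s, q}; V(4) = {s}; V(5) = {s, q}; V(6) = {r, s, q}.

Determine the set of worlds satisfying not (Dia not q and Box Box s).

Let φ = not (Dia not q and Box Box s). Evaluate φ at each world:
  0 (successors {0}): φ is true.
  1 (successors {1, 4}): φ is true.
  2 (successors {1, 2, 4}): φ is true.
  3 (successors {2, 3, 4, 5}): φ is true.
  4 (successors {0, 1, 4, 5}): φ is true.
  5 (successors {2, 5}): φ is true.
  6 (successors {6}): φ is true.
For instance, at 5:
  At 5: Dia not q and Box Box s is false, so not (Dia not q and Box Box s) is true.
    At 5: Dia not q is true, Box Box s is false, so Dia not q and Box Box s is false.
      At 5: Dia not q requires not q at some successor in {2, 5}.
        not q holds at 2, so Dia not q is true at 5.
      At 5: Box Box s requires Box s at every successor {2, 5}.
        Box s fails at 2, so Box Box s is false at 5.
Satisfying worlds: {0, 1, 2, 3, 4, 5, 6}

0, 1, 2, 3, 4, 5, 6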